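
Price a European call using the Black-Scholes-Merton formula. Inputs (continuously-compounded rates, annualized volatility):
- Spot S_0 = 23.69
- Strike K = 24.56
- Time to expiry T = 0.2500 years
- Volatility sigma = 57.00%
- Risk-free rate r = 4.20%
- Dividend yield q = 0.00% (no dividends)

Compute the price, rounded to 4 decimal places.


d1 = (ln(S/K) + (r - q + 0.5*sigma^2) * T) / (sigma * sqrt(T)) = 0.05279444
d2 = d1 - sigma * sqrt(T) = -0.23220556
exp(-rT) = 0.98955493; exp(-qT) = 1.00000000
C = S_0 * exp(-qT) * N(d1) - K * exp(-rT) * N(d2)
N(d1) = 0.52105215; N(d2) = 0.40818918
C = 23.6900 * 1.00000000 * 0.52105215 - 24.5600 * 0.98955493 * 0.40818918 = 2.4233

Answer: Price = 2.4233


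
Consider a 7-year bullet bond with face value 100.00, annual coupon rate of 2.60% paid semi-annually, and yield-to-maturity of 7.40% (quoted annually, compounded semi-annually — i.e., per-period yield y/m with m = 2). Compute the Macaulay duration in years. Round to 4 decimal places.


Coupon per period c = face * coupon_rate / m = 1.300000
Periods per year m = 2; per-period yield y/m = 0.037000
Number of cashflows N = 14
Cashflows (t years, CF_t, discount factor 1/(1+y/m)^(m*t), PV):
  t = 0.5000: CF_t = 1.300000, DF = 0.964320, PV = 1.253616
  t = 1.0000: CF_t = 1.300000, DF = 0.929913, PV = 1.208887
  t = 1.5000: CF_t = 1.300000, DF = 0.896734, PV = 1.165754
  t = 2.0000: CF_t = 1.300000, DF = 0.864739, PV = 1.124161
  t = 2.5000: CF_t = 1.300000, DF = 0.833885, PV = 1.084051
  t = 3.0000: CF_t = 1.300000, DF = 0.804132, PV = 1.045372
  t = 3.5000: CF_t = 1.300000, DF = 0.775441, PV = 1.008073
  t = 4.0000: CF_t = 1.300000, DF = 0.747773, PV = 0.972105
  t = 4.5000: CF_t = 1.300000, DF = 0.721093, PV = 0.937421
  t = 5.0000: CF_t = 1.300000, DF = 0.695364, PV = 0.903974
  t = 5.5000: CF_t = 1.300000, DF = 0.670554, PV = 0.871720
  t = 6.0000: CF_t = 1.300000, DF = 0.646629, PV = 0.840617
  t = 6.5000: CF_t = 1.300000, DF = 0.623557, PV = 0.810624
  t = 7.0000: CF_t = 101.300000, DF = 0.601309, PV = 60.912561
Price P = sum_t PV_t = 74.138936
Macaulay numerator sum_t t * PV_t:
  t * PV_t at t = 0.5000: 0.626808
  t * PV_t at t = 1.0000: 1.208887
  t * PV_t at t = 1.5000: 1.748632
  t * PV_t at t = 2.0000: 2.248321
  t * PV_t at t = 2.5000: 2.710127
  t * PV_t at t = 3.0000: 3.136116
  t * PV_t at t = 3.5000: 3.528256
  t * PV_t at t = 4.0000: 3.888421
  t * PV_t at t = 4.5000: 4.218393
  t * PV_t at t = 5.0000: 4.519868
  t * PV_t at t = 5.5000: 4.794460
  t * PV_t at t = 6.0000: 5.043703
  t * PV_t at t = 6.5000: 5.269057
  t * PV_t at t = 7.0000: 426.387924
Macaulay duration D = (sum_t t * PV_t) / P = 469.328973 / 74.138936 = 6.330398

Answer: Macaulay duration = 6.3304 years


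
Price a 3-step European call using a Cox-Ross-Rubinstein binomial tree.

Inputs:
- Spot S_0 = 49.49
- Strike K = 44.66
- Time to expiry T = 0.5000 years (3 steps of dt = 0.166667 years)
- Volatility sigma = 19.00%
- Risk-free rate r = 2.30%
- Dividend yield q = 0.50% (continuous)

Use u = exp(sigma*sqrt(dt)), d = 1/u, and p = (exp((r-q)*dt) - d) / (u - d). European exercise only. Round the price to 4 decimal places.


Answer: Price = V(0,0) = 5.8900

Derivation:
dt = T/N = 0.166667
u = exp(sigma*sqrt(dt)) = 1.080655; d = 1/u = 0.925365
p = (exp((r-q)*dt) - d) / (u - d) = 0.499966
Discount per step: exp(-r*dt) = 0.996174
Stock lattice S(k, i) with i counting down-moves:
  k=0: S(0,0) = 49.4900
  k=1: S(1,0) = 53.4816; S(1,1) = 45.7963
  k=2: S(2,0) = 57.7952; S(2,1) = 49.4900; S(2,2) = 42.3783
  k=3: S(3,0) = 62.4566; S(3,1) = 53.4816; S(3,2) = 45.7963; S(3,3) = 39.2154
Terminal payoffs V(N, i) = max(S_T - K, 0):
  V(3,0) = 17.796615; V(3,1) = 8.821607; V(3,2) = 1.136307; V(3,3) = 0.000000
Backward induction: V(k, i) = exp(-r*dt) * [p * V(k+1, i) + (1-p) * V(k+1, i+1)].
  V(2,0) = exp(-r*dt) * [p*17.796615 + (1-p)*8.821607] = 13.257883
  V(2,1) = exp(-r*dt) * [p*8.821607 + (1-p)*1.136307] = 4.959644
  V(2,2) = exp(-r*dt) * [p*1.136307 + (1-p)*0.000000] = 0.565941
  V(1,0) = exp(-r*dt) * [p*13.257883 + (1-p)*4.959644] = 9.073630
  V(1,1) = exp(-r*dt) * [p*4.959644 + (1-p)*0.565941] = 2.752072
  V(0,0) = exp(-r*dt) * [p*9.073630 + (1-p)*2.752072] = 5.890012


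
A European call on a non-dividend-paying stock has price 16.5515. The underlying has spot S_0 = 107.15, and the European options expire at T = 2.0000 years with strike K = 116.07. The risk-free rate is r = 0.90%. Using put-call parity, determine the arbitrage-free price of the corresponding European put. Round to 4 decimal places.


Put-call parity: C - P = S_0 * exp(-qT) - K * exp(-rT).
S_0 * exp(-qT) = 107.1500 * 1.00000000 = 107.15000000
K * exp(-rT) = 116.0700 * 0.98216103 = 113.99943103
P = C - S*exp(-qT) + K*exp(-rT)
P = 16.5515 - 107.15000000 + 113.99943103 = 23.4009

Answer: Put price = 23.4009


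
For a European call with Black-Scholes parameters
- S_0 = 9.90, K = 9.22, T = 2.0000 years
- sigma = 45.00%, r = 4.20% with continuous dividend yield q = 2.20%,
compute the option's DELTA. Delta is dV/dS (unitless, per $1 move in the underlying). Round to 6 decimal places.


d1 = 0.4928686993; d2 = -0.1435274037
phi(d1) = 0.3533139253; exp(-qT) = 0.9569539575; exp(-rT) = 0.9194312561
N(d1) = 0.6889473175
Delta = exp(-qT) * N(d1) = 0.9569539575 * 0.6889473175 = 0.659291

Answer: Delta = 0.659291


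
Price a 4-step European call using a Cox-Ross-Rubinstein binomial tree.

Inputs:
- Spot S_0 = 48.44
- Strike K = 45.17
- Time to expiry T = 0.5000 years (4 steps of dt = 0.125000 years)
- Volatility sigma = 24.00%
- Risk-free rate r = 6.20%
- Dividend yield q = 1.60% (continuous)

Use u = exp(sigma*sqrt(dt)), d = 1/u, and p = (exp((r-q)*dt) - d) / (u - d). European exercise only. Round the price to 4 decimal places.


dt = T/N = 0.125000
u = exp(sigma*sqrt(dt)) = 1.088557; d = 1/u = 0.918647
p = (exp((r-q)*dt) - d) / (u - d) = 0.512739
Discount per step: exp(-r*dt) = 0.992280
Stock lattice S(k, i) with i counting down-moves:
  k=0: S(0,0) = 48.4400
  k=1: S(1,0) = 52.7297; S(1,1) = 44.4993
  k=2: S(2,0) = 57.3993; S(2,1) = 48.4400; S(2,2) = 40.8792
  k=3: S(3,0) = 62.4824; S(3,1) = 52.7297; S(3,2) = 44.4993; S(3,3) = 37.5535
  k=4: S(4,0) = 68.0156; S(4,1) = 57.3993; S(4,2) = 48.4400; S(4,3) = 40.8792; S(4,4) = 34.4985
Terminal payoffs V(N, i) = max(S_T - K, 0):
  V(4,0) = 22.845606; V(4,1) = 12.229268; V(4,2) = 3.270000; V(4,3) = 0.000000; V(4,4) = 0.000000
Backward induction: V(k, i) = exp(-r*dt) * [p * V(k+1, i) + (1-p) * V(k+1, i+1)].
  V(3,0) = exp(-r*dt) * [p*22.845606 + (1-p)*12.229268] = 17.536240
  V(3,1) = exp(-r*dt) * [p*12.229268 + (1-p)*3.270000] = 7.803054
  V(3,2) = exp(-r*dt) * [p*3.270000 + (1-p)*0.000000] = 1.663711
  V(3,3) = exp(-r*dt) * [p*0.000000 + (1-p)*0.000000] = 0.000000
  V(2,0) = exp(-r*dt) * [p*17.536240 + (1-p)*7.803054] = 12.694866
  V(2,1) = exp(-r*dt) * [p*7.803054 + (1-p)*1.663711] = 4.774443
  V(2,2) = exp(-r*dt) * [p*1.663711 + (1-p)*0.000000] = 0.846463
  V(1,0) = exp(-r*dt) * [p*12.694866 + (1-p)*4.774443] = 8.767339
  V(1,1) = exp(-r*dt) * [p*4.774443 + (1-p)*0.846463] = 2.838407
  V(0,0) = exp(-r*dt) * [p*8.767339 + (1-p)*2.838407] = 5.833017

Answer: Price = V(0,0) = 5.8330


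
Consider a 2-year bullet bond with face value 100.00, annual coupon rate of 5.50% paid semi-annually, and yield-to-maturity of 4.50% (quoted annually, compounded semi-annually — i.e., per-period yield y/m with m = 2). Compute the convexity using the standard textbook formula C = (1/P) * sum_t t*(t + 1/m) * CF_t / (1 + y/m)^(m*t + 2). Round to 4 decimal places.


Coupon per period c = face * coupon_rate / m = 2.750000
Periods per year m = 2; per-period yield y/m = 0.022500
Number of cashflows N = 4
Cashflows (t years, CF_t, discount factor 1/(1+y/m)^(m*t), PV):
  t = 0.5000: CF_t = 2.750000, DF = 0.977995, PV = 2.689487
  t = 1.0000: CF_t = 2.750000, DF = 0.956474, PV = 2.630305
  t = 1.5000: CF_t = 2.750000, DF = 0.935427, PV = 2.572425
  t = 2.0000: CF_t = 102.750000, DF = 0.914843, PV = 94.000154
Price P = sum_t PV_t = 101.892370
Convexity numerator sum_t t*(t + 1/m) * CF_t / (1+y/m)^(m*t + 2):
  t = 0.5000: term = 1.286213
  t = 1.0000: term = 3.773729
  t = 1.5000: term = 7.381377
  t = 2.0000: term = 449.543720
Convexity = (1/P) * sum = 461.985038 / 101.892370 = 4.534049

Answer: Convexity = 4.5340


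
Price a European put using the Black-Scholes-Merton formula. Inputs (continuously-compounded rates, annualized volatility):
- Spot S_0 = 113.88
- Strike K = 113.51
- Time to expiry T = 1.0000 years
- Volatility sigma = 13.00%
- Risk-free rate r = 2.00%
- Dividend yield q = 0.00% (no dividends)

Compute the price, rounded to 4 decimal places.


d1 = (ln(S/K) + (r - q + 0.5*sigma^2) * T) / (sigma * sqrt(T)) = 0.24387941
d2 = d1 - sigma * sqrt(T) = 0.11387941
exp(-rT) = 0.98019867; exp(-qT) = 1.00000000
P = K * exp(-rT) * N(-d2) - S_0 * exp(-qT) * N(-d1)
N(-d1) = 0.40366211; N(-d2) = 0.45466669
P = 113.5100 * 0.98019867 * 0.45466669 - 113.8800 * 1.00000000 * 0.40366211 = 4.6182

Answer: Price = 4.6182


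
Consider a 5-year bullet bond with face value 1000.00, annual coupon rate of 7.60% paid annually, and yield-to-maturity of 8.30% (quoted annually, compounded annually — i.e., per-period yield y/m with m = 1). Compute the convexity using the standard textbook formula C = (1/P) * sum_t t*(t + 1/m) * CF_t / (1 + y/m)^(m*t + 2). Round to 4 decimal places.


Coupon per period c = face * coupon_rate / m = 76.000000
Periods per year m = 1; per-period yield y/m = 0.083000
Number of cashflows N = 5
Cashflows (t years, CF_t, discount factor 1/(1+y/m)^(m*t), PV):
  t = 1.0000: CF_t = 76.000000, DF = 0.923361, PV = 70.175439
  t = 2.0000: CF_t = 76.000000, DF = 0.852596, PV = 64.797266
  t = 3.0000: CF_t = 76.000000, DF = 0.787254, PV = 59.831270
  t = 4.0000: CF_t = 76.000000, DF = 0.726919, PV = 55.245863
  t = 5.0000: CF_t = 1076.000000, DF = 0.671209, PV = 722.220794
Price P = sum_t PV_t = 972.270631
Convexity numerator sum_t t*(t + 1/m) * CF_t / (1+y/m)^(m*t + 2):
  t = 1.0000: term = 119.662540
  t = 2.0000: term = 331.475181
  t = 3.0000: term = 612.142531
  t = 4.0000: term = 942.047602
  t = 5.0000: term = 18472.868116
Convexity = (1/P) * sum = 20478.195970 / 972.270631 = 21.062239

Answer: Convexity = 21.0622


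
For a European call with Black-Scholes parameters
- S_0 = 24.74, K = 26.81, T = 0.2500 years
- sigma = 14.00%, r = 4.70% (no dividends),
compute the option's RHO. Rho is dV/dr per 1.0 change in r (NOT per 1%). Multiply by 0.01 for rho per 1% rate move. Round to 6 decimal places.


d1 = -0.9450512183; d2 = -1.0150512183
phi(d1) = 0.2552531616; exp(-qT) = 1.0000000000; exp(-rT) = 0.9883187617
N(d2) = 0.1550407066
Rho = K*T*exp(-rT)*N(d2) = 26.8100 * 0.2500 * 0.9883187617 * 0.1550407066 = 1.027022

Answer: Rho = 1.027022


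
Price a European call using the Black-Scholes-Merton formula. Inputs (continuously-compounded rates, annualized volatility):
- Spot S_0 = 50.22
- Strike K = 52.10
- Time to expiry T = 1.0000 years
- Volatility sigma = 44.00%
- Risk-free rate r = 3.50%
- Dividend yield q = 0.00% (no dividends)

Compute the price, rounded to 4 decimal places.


d1 = (ln(S/K) + (r - q + 0.5*sigma^2) * T) / (sigma * sqrt(T)) = 0.21601910
d2 = d1 - sigma * sqrt(T) = -0.22398090
exp(-rT) = 0.96560542; exp(-qT) = 1.00000000
C = S_0 * exp(-qT) * N(d1) - K * exp(-rT) * N(d2)
N(d1) = 0.58551357; N(d2) = 0.41138608
C = 50.2200 * 1.00000000 * 0.58551357 - 52.1000 * 0.96560542 * 0.41138608 = 8.7085

Answer: Price = 8.7085


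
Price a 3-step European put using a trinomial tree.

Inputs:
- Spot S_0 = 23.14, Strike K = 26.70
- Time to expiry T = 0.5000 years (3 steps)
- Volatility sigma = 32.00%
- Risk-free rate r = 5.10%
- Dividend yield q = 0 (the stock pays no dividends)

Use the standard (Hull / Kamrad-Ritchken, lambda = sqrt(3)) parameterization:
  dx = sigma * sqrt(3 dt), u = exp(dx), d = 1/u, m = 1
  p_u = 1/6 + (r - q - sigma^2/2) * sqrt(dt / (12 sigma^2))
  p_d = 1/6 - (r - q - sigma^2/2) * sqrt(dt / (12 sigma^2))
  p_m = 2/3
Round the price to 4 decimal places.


dt = T/N = 0.166667; dx = sigma*sqrt(3*dt) = 0.226274
u = exp(dx) = 1.253919; d = 1/u = 0.797499
p_u = 0.166593, p_m = 0.666667, p_d = 0.166740
Discount per step: exp(-r*dt) = 0.991536
Stock lattice S(k, j) with j the centered position index:
  k=0: S(0,+0) = 23.1400
  k=1: S(1,-1) = 18.4541; S(1,+0) = 23.1400; S(1,+1) = 29.0157
  k=2: S(2,-2) = 14.7172; S(2,-1) = 18.4541; S(2,+0) = 23.1400; S(2,+1) = 29.0157; S(2,+2) = 36.3833
  k=3: S(3,-3) = 11.7369; S(3,-2) = 14.7172; S(3,-1) = 18.4541; S(3,+0) = 23.1400; S(3,+1) = 29.0157; S(3,+2) = 36.3833; S(3,+3) = 45.6218
Terminal payoffs V(N, j) = max(K - S_T, 0):
  V(3,-3) = 14.963071; V(3,-2) = 11.982837; V(3,-1) = 8.245863; V(3,+0) = 3.560000; V(3,+1) = 0.000000; V(3,+2) = 0.000000; V(3,+3) = 0.000000
Backward induction: V(k, j) = exp(-r*dt) * [p_u * V(k+1, j+1) + p_m * V(k+1, j) + p_d * V(k+1, j-1)]
  V(2,-2) = exp(-r*dt) * [p_u*8.245863 + p_m*11.982837 + p_d*14.963071] = 11.756849
  V(2,-1) = exp(-r*dt) * [p_u*3.560000 + p_m*8.245863 + p_d*11.982837] = 8.019876
  V(2,+0) = exp(-r*dt) * [p_u*0.000000 + p_m*3.560000 + p_d*8.245863] = 3.716526
  V(2,+1) = exp(-r*dt) * [p_u*0.000000 + p_m*0.000000 + p_d*3.560000] = 0.588571
  V(2,+2) = exp(-r*dt) * [p_u*0.000000 + p_m*0.000000 + p_d*0.000000] = 0.000000
  V(1,-1) = exp(-r*dt) * [p_u*3.716526 + p_m*8.019876 + p_d*11.756849] = 7.858986
  V(1,+0) = exp(-r*dt) * [p_u*0.588571 + p_m*3.716526 + p_d*8.019876] = 3.879853
  V(1,+1) = exp(-r*dt) * [p_u*0.000000 + p_m*0.588571 + p_d*3.716526] = 1.003510
  V(0,+0) = exp(-r*dt) * [p_u*1.003510 + p_m*3.879853 + p_d*7.858986] = 4.029758

Answer: Price = V(0,0) = 4.0298


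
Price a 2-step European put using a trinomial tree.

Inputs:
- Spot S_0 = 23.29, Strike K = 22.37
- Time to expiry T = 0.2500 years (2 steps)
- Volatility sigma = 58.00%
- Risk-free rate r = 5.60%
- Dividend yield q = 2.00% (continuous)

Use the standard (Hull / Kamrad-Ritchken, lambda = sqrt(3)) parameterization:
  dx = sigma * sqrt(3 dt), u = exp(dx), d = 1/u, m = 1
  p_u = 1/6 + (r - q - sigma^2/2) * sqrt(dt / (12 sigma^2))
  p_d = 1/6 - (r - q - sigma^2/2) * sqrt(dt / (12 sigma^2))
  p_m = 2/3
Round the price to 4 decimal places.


dt = T/N = 0.125000; dx = sigma*sqrt(3*dt) = 0.355176
u = exp(dx) = 1.426432; d = 1/u = 0.701050
p_u = 0.143404, p_m = 0.666667, p_d = 0.189930
Discount per step: exp(-r*dt) = 0.993024
Stock lattice S(k, j) with j the centered position index:
  k=0: S(0,+0) = 23.2900
  k=1: S(1,-1) = 16.3275; S(1,+0) = 23.2900; S(1,+1) = 33.2216
  k=2: S(2,-2) = 11.4464; S(2,-1) = 16.3275; S(2,+0) = 23.2900; S(2,+1) = 33.2216; S(2,+2) = 47.3883
Terminal payoffs V(N, j) = max(K - S_T, 0):
  V(2,-2) = 10.923637; V(2,-1) = 6.042545; V(2,+0) = 0.000000; V(2,+1) = 0.000000; V(2,+2) = 0.000000
Backward induction: V(k, j) = exp(-r*dt) * [p_u * V(k+1, j+1) + p_m * V(k+1, j) + p_d * V(k+1, j-1)]
  V(1,-1) = exp(-r*dt) * [p_u*0.000000 + p_m*6.042545 + p_d*10.923637] = 6.060515
  V(1,+0) = exp(-r*dt) * [p_u*0.000000 + p_m*0.000000 + p_d*6.042545] = 1.139654
  V(1,+1) = exp(-r*dt) * [p_u*0.000000 + p_m*0.000000 + p_d*0.000000] = 0.000000
  V(0,+0) = exp(-r*dt) * [p_u*0.000000 + p_m*1.139654 + p_d*6.060515] = 1.897512

Answer: Price = V(0,0) = 1.8975


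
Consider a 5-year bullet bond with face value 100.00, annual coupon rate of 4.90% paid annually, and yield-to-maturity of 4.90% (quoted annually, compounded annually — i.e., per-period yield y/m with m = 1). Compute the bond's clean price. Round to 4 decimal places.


Coupon per period c = face * coupon_rate / m = 4.900000
Periods per year m = 1; per-period yield y/m = 0.049000
Number of cashflows N = 5
Cashflows (t years, CF_t, discount factor 1/(1+y/m)^(m*t), PV):
  t = 1.0000: CF_t = 4.900000, DF = 0.953289, PV = 4.671115
  t = 2.0000: CF_t = 4.900000, DF = 0.908760, PV = 4.452922
  t = 3.0000: CF_t = 4.900000, DF = 0.866310, PV = 4.244921
  t = 4.0000: CF_t = 4.900000, DF = 0.825844, PV = 4.046636
  t = 5.0000: CF_t = 104.900000, DF = 0.787268, PV = 82.584406
Price P = sum_t PV_t = 100.000000

Answer: Price = 100.0000


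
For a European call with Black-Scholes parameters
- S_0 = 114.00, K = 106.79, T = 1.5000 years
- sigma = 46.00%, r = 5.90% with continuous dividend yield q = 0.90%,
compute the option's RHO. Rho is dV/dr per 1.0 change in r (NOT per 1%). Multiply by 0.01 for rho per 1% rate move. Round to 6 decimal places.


Answer: Rho = 71.402456

Derivation:
d1 = 0.5307834099; d2 = -0.0325992309
phi(d1) = 0.3465237059; exp(-qT) = 0.9865907163; exp(-rT) = 0.9153031107
N(d2) = 0.4869970916
Rho = K*T*exp(-rT)*N(d2) = 106.7900 * 1.5000 * 0.9153031107 * 0.4869970916 = 71.402456


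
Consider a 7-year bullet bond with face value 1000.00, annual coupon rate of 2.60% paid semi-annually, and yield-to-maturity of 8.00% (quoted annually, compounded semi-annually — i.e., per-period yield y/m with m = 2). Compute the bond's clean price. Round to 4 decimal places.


Coupon per period c = face * coupon_rate / m = 13.000000
Periods per year m = 2; per-period yield y/m = 0.040000
Number of cashflows N = 14
Cashflows (t years, CF_t, discount factor 1/(1+y/m)^(m*t), PV):
  t = 0.5000: CF_t = 13.000000, DF = 0.961538, PV = 12.500000
  t = 1.0000: CF_t = 13.000000, DF = 0.924556, PV = 12.019231
  t = 1.5000: CF_t = 13.000000, DF = 0.888996, PV = 11.556953
  t = 2.0000: CF_t = 13.000000, DF = 0.854804, PV = 11.112454
  t = 2.5000: CF_t = 13.000000, DF = 0.821927, PV = 10.685052
  t = 3.0000: CF_t = 13.000000, DF = 0.790315, PV = 10.274089
  t = 3.5000: CF_t = 13.000000, DF = 0.759918, PV = 9.878932
  t = 4.0000: CF_t = 13.000000, DF = 0.730690, PV = 9.498973
  t = 4.5000: CF_t = 13.000000, DF = 0.702587, PV = 9.133628
  t = 5.0000: CF_t = 13.000000, DF = 0.675564, PV = 8.782334
  t = 5.5000: CF_t = 13.000000, DF = 0.649581, PV = 8.444552
  t = 6.0000: CF_t = 13.000000, DF = 0.624597, PV = 8.119762
  t = 6.5000: CF_t = 13.000000, DF = 0.600574, PV = 7.807463
  t = 7.0000: CF_t = 1013.000000, DF = 0.577475, PV = 584.982259
Price P = sum_t PV_t = 714.795681

Answer: Price = 714.7957


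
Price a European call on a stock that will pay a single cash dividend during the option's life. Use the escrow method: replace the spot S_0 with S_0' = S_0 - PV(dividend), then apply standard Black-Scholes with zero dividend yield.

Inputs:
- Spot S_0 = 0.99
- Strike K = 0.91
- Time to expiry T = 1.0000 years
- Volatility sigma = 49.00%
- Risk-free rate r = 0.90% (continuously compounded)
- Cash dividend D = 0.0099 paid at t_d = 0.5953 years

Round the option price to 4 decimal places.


PV(D) = D * exp(-r * t_d) = 0.0099 * 0.99465663 = 0.00984710
S_0' = S_0 - PV(D) = 0.9900 - 0.00984710 = 0.98015290
d1 = (ln(S_0'/K) + (r + sigma^2/2)*T) / (sigma*sqrt(T)) = 0.41492649
d2 = d1 - sigma*sqrt(T) = -0.07507351
exp(-rT) = 0.99104038
N(d1) = 0.66090214; N(d2) = 0.47007811
C = S_0' * N(d1) - K * exp(-rT) * N(d2) = 0.98015290 * 0.66090214 - 0.9100 * 0.99104038 * 0.47007811 = 0.2238

Answer: Price = 0.2238


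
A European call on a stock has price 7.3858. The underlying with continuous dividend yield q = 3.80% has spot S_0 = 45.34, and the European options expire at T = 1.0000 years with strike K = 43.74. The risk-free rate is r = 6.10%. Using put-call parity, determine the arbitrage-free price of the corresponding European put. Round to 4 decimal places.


Put-call parity: C - P = S_0 * exp(-qT) - K * exp(-rT).
S_0 * exp(-qT) = 45.3400 * 0.96271294 = 43.64940474
K * exp(-rT) = 43.7400 * 0.94082324 = 41.15160851
P = C - S*exp(-qT) + K*exp(-rT)
P = 7.3858 - 43.64940474 + 41.15160851 = 4.8880

Answer: Put price = 4.8880


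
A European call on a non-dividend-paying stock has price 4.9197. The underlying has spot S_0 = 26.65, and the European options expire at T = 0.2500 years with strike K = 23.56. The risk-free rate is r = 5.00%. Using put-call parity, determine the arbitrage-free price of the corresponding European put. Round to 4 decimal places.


Put-call parity: C - P = S_0 * exp(-qT) - K * exp(-rT).
S_0 * exp(-qT) = 26.6500 * 1.00000000 = 26.65000000
K * exp(-rT) = 23.5600 * 0.98757780 = 23.26733298
P = C - S*exp(-qT) + K*exp(-rT)
P = 4.9197 - 26.65000000 + 23.26733298 = 1.5370

Answer: Put price = 1.5370


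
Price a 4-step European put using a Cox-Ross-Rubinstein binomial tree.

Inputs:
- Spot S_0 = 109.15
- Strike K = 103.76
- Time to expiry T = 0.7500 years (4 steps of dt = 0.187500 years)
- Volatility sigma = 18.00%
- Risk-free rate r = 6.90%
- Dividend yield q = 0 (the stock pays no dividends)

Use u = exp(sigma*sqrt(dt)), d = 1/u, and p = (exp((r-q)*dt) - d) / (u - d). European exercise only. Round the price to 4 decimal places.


dt = T/N = 0.187500
u = exp(sigma*sqrt(dt)) = 1.081060; d = 1/u = 0.925018
p = (exp((r-q)*dt) - d) / (u - d) = 0.563973
Discount per step: exp(-r*dt) = 0.987146
Stock lattice S(k, i) with i counting down-moves:
  k=0: S(0,0) = 109.1500
  k=1: S(1,0) = 117.9977; S(1,1) = 100.9657
  k=2: S(2,0) = 127.5627; S(2,1) = 109.1500; S(2,2) = 93.3951
  k=3: S(3,0) = 137.9029; S(3,1) = 117.9977; S(3,2) = 100.9657; S(3,3) = 86.3921
  k=4: S(4,0) = 149.0814; S(4,1) = 127.5627; S(4,2) = 109.1500; S(4,3) = 93.3951; S(4,4) = 79.9142
Terminal payoffs V(N, i) = max(K - S_T, 0):
  V(4,0) = 0.000000; V(4,1) = 0.000000; V(4,2) = 0.000000; V(4,3) = 10.364935; V(4,4) = 23.845770
Backward induction: V(k, i) = exp(-r*dt) * [p * V(k+1, i) + (1-p) * V(k+1, i+1)].
  V(3,0) = exp(-r*dt) * [p*0.000000 + (1-p)*0.000000] = 0.000000
  V(3,1) = exp(-r*dt) * [p*0.000000 + (1-p)*0.000000] = 0.000000
  V(3,2) = exp(-r*dt) * [p*0.000000 + (1-p)*10.364935] = 4.461298
  V(3,3) = exp(-r*dt) * [p*10.364935 + (1-p)*23.845770] = 16.034152
  V(2,0) = exp(-r*dt) * [p*0.000000 + (1-p)*0.000000] = 0.000000
  V(2,1) = exp(-r*dt) * [p*0.000000 + (1-p)*4.461298] = 1.920241
  V(2,2) = exp(-r*dt) * [p*4.461298 + (1-p)*16.034152] = 9.385165
  V(1,0) = exp(-r*dt) * [p*0.000000 + (1-p)*1.920241] = 0.826515
  V(1,1) = exp(-r*dt) * [p*1.920241 + (1-p)*9.385165] = 5.108627
  V(0,0) = exp(-r*dt) * [p*0.826515 + (1-p)*5.108627] = 2.659006

Answer: Price = V(0,0) = 2.6590


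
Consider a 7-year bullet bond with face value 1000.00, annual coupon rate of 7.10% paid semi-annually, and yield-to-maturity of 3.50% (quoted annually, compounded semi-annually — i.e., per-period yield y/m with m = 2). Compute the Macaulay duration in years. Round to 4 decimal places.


Coupon per period c = face * coupon_rate / m = 35.500000
Periods per year m = 2; per-period yield y/m = 0.017500
Number of cashflows N = 14
Cashflows (t years, CF_t, discount factor 1/(1+y/m)^(m*t), PV):
  t = 0.5000: CF_t = 35.500000, DF = 0.982801, PV = 34.889435
  t = 1.0000: CF_t = 35.500000, DF = 0.965898, PV = 34.289371
  t = 1.5000: CF_t = 35.500000, DF = 0.949285, PV = 33.699627
  t = 2.0000: CF_t = 35.500000, DF = 0.932959, PV = 33.120027
  t = 2.5000: CF_t = 35.500000, DF = 0.916913, PV = 32.550395
  t = 3.0000: CF_t = 35.500000, DF = 0.901143, PV = 31.990560
  t = 3.5000: CF_t = 35.500000, DF = 0.885644, PV = 31.440354
  t = 4.0000: CF_t = 35.500000, DF = 0.870412, PV = 30.899611
  t = 4.5000: CF_t = 35.500000, DF = 0.855441, PV = 30.368168
  t = 5.0000: CF_t = 35.500000, DF = 0.840729, PV = 29.845865
  t = 5.5000: CF_t = 35.500000, DF = 0.826269, PV = 29.332546
  t = 6.0000: CF_t = 35.500000, DF = 0.812058, PV = 28.828055
  t = 6.5000: CF_t = 35.500000, DF = 0.798091, PV = 28.332241
  t = 7.0000: CF_t = 1035.500000, DF = 0.784365, PV = 812.209851
Price P = sum_t PV_t = 1221.796106
Macaulay numerator sum_t t * PV_t:
  t * PV_t at t = 0.5000: 17.444717
  t * PV_t at t = 1.0000: 34.289371
  t * PV_t at t = 1.5000: 50.549441
  t * PV_t at t = 2.0000: 66.240054
  t * PV_t at t = 2.5000: 81.375988
  t * PV_t at t = 3.0000: 95.971681
  t * PV_t at t = 3.5000: 110.041239
  t * PV_t at t = 4.0000: 123.598443
  t * PV_t at t = 4.5000: 136.656756
  t * PV_t at t = 5.0000: 149.229326
  t * PV_t at t = 5.5000: 161.329001
  t * PV_t at t = 6.0000: 172.968329
  t * PV_t at t = 6.5000: 184.159564
  t * PV_t at t = 7.0000: 5685.468958
Macaulay duration D = (sum_t t * PV_t) / P = 7069.322868 / 1221.796106 = 5.786009

Answer: Macaulay duration = 5.7860 years


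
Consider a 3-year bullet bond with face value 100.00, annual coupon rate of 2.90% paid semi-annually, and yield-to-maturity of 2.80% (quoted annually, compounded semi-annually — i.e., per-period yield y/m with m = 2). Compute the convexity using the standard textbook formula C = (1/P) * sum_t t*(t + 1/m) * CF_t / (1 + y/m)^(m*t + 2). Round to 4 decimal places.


Answer: Convexity = 9.7366

Derivation:
Coupon per period c = face * coupon_rate / m = 1.450000
Periods per year m = 2; per-period yield y/m = 0.014000
Number of cashflows N = 6
Cashflows (t years, CF_t, discount factor 1/(1+y/m)^(m*t), PV):
  t = 0.5000: CF_t = 1.450000, DF = 0.986193, PV = 1.429980
  t = 1.0000: CF_t = 1.450000, DF = 0.972577, PV = 1.410237
  t = 1.5000: CF_t = 1.450000, DF = 0.959149, PV = 1.390766
  t = 2.0000: CF_t = 1.450000, DF = 0.945906, PV = 1.371564
  t = 2.5000: CF_t = 1.450000, DF = 0.932847, PV = 1.352628
  t = 3.0000: CF_t = 101.450000, DF = 0.919967, PV = 93.330657
Price P = sum_t PV_t = 100.285832
Convexity numerator sum_t t*(t + 1/m) * CF_t / (1+y/m)^(m*t + 2):
  t = 0.5000: term = 0.695383
  t = 1.0000: term = 2.057346
  t = 1.5000: term = 4.057883
  t = 2.0000: term = 6.669761
  t = 2.5000: term = 9.866510
  t = 3.0000: term = 953.098334
Convexity = (1/P) * sum = 976.445218 / 100.285832 = 9.736622


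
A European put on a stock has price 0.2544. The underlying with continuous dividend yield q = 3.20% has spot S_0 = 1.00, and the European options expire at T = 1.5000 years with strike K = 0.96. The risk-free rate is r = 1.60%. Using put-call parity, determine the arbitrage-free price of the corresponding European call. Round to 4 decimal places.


Put-call parity: C - P = S_0 * exp(-qT) - K * exp(-rT).
S_0 * exp(-qT) = 1.0000 * 0.95313379 = 0.95313379
K * exp(-rT) = 0.9600 * 0.97628571 = 0.93723428
C = P + S*exp(-qT) - K*exp(-rT)
C = 0.2544 + 0.95313379 - 0.93723428 = 0.2703

Answer: Call price = 0.2703


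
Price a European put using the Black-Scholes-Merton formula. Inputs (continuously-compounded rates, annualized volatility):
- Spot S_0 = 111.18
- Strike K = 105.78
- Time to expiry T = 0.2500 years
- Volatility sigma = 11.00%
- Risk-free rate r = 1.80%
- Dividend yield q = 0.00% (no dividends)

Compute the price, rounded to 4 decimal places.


Answer: Price = 0.5080

Derivation:
d1 = (ln(S/K) + (r - q + 0.5*sigma^2) * T) / (sigma * sqrt(T)) = 1.01457353
d2 = d1 - sigma * sqrt(T) = 0.95957353
exp(-rT) = 0.99551011; exp(-qT) = 1.00000000
P = K * exp(-rT) * N(-d2) - S_0 * exp(-qT) * N(-d1)
N(-d1) = 0.15515458; N(-d2) = 0.16863495
P = 105.7800 * 0.99551011 * 0.16863495 - 111.1800 * 1.00000000 * 0.15515458 = 0.5080


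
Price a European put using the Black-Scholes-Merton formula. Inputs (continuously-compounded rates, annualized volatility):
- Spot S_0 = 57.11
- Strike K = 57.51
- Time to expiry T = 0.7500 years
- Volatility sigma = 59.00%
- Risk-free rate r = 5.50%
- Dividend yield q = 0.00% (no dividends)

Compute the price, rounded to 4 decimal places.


Answer: Price = 10.3849

Derivation:
d1 = (ln(S/K) + (r - q + 0.5*sigma^2) * T) / (sigma * sqrt(T)) = 0.32254874
d2 = d1 - sigma * sqrt(T) = -0.18840625
exp(-rT) = 0.95958920; exp(-qT) = 1.00000000
P = K * exp(-rT) * N(-d2) - S_0 * exp(-qT) * N(-d1)
N(-d1) = 0.37351851; N(-d2) = 0.57472090
P = 57.5100 * 0.95958920 * 0.57472090 - 57.1100 * 1.00000000 * 0.37351851 = 10.3849


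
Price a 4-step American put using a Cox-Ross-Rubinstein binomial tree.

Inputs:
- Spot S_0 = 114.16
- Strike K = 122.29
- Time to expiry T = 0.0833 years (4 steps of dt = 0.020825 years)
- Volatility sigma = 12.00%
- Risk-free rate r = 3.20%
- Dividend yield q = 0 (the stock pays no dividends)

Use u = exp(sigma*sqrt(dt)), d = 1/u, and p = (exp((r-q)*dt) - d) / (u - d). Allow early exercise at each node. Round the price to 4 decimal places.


dt = T/N = 0.020825
u = exp(sigma*sqrt(dt)) = 1.017468; d = 1/u = 0.982832
p = (exp((r-q)*dt) - d) / (u - d) = 0.514917
Discount per step: exp(-r*dt) = 0.999334
Stock lattice S(k, i) with i counting down-moves:
  k=0: S(0,0) = 114.1600
  k=1: S(1,0) = 116.1541; S(1,1) = 112.2001
  k=2: S(2,0) = 118.1831; S(2,1) = 114.1600; S(2,2) = 110.2739
  k=3: S(3,0) = 120.2475; S(3,1) = 116.1541; S(3,2) = 112.2001; S(3,3) = 108.3807
  k=4: S(4,0) = 122.3480; S(4,1) = 118.1831; S(4,2) = 114.1600; S(4,3) = 110.2739; S(4,4) = 106.5200
Terminal payoffs V(N, i) = max(K - S_T, 0):
  V(4,0) = 0.000000; V(4,1) = 4.106907; V(4,2) = 8.130000; V(4,3) = 12.016142; V(4,4) = 15.769996
Backward induction: V(k, i) = exp(-r*dt) * [p * V(k+1, i) + (1-p) * V(k+1, i+1)]; then take max(V_cont, immediate exercise) for American.
  V(3,0) = exp(-r*dt) * [p*0.000000 + (1-p)*4.106907] = 1.990862; exercise = 2.042502; V(3,0) = max -> 2.042502
  V(3,1) = exp(-r*dt) * [p*4.106907 + (1-p)*8.130000] = 6.054403; exercise = 6.135870; V(3,1) = max -> 6.135870
  V(3,2) = exp(-r*dt) * [p*8.130000 + (1-p)*12.016142] = 10.008428; exercise = 10.089895; V(3,2) = max -> 10.089895
  V(3,3) = exp(-r*dt) * [p*12.016142 + (1-p)*15.769996] = 13.827853; exercise = 13.909320; V(3,3) = max -> 13.909320
  V(2,0) = exp(-r*dt) * [p*2.042502 + (1-p)*6.135870] = 4.025440; exercise = 4.106907; V(2,0) = max -> 4.106907
  V(2,1) = exp(-r*dt) * [p*6.135870 + (1-p)*10.089895] = 8.048533; exercise = 8.130000; V(2,1) = max -> 8.130000
  V(2,2) = exp(-r*dt) * [p*10.089895 + (1-p)*13.909320] = 11.934676; exercise = 12.016142; V(2,2) = max -> 12.016142
  V(1,0) = exp(-r*dt) * [p*4.106907 + (1-p)*8.130000] = 6.054403; exercise = 6.135870; V(1,0) = max -> 6.135870
  V(1,1) = exp(-r*dt) * [p*8.130000 + (1-p)*12.016142] = 10.008428; exercise = 10.089895; V(1,1) = max -> 10.089895
  V(0,0) = exp(-r*dt) * [p*6.135870 + (1-p)*10.089895] = 8.048533; exercise = 8.130000; V(0,0) = max -> 8.130000

Answer: Price = V(0,0) = 8.1300


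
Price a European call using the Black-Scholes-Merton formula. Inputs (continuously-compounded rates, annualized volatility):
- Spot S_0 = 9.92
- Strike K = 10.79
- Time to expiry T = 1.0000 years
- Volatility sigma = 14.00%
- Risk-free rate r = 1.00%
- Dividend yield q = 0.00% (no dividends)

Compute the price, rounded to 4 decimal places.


Answer: Price = 0.2720

Derivation:
d1 = (ln(S/K) + (r - q + 0.5*sigma^2) * T) / (sigma * sqrt(T)) = -0.45904899
d2 = d1 - sigma * sqrt(T) = -0.59904899
exp(-rT) = 0.99004983; exp(-qT) = 1.00000000
C = S_0 * exp(-qT) * N(d1) - K * exp(-rT) * N(d2)
N(d1) = 0.32309949; N(d2) = 0.27457011
C = 9.9200 * 1.00000000 * 0.32309949 - 10.7900 * 0.99004983 * 0.27457011 = 0.2720


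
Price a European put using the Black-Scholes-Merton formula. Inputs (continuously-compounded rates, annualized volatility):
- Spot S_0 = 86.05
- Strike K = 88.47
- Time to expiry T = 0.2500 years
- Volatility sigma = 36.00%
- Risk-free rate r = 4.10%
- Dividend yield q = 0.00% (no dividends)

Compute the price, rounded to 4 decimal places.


d1 = (ln(S/K) + (r - q + 0.5*sigma^2) * T) / (sigma * sqrt(T)) = -0.00713883
d2 = d1 - sigma * sqrt(T) = -0.18713883
exp(-rT) = 0.98980235; exp(-qT) = 1.00000000
P = K * exp(-rT) * N(-d2) - S_0 * exp(-qT) * N(-d1)
N(-d1) = 0.50284796; N(-d2) = 0.57422411
P = 88.4700 * 0.98980235 * 0.57422411 - 86.0500 * 1.00000000 * 0.50284796 = 7.0135

Answer: Price = 7.0135


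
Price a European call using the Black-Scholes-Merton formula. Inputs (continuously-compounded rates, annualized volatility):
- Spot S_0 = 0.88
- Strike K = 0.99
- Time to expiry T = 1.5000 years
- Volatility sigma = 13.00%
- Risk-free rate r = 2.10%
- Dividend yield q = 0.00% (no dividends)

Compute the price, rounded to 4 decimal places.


d1 = (ln(S/K) + (r - q + 0.5*sigma^2) * T) / (sigma * sqrt(T)) = -0.46231315
d2 = d1 - sigma * sqrt(T) = -0.62152998
exp(-rT) = 0.96899096; exp(-qT) = 1.00000000
C = S_0 * exp(-qT) * N(d1) - K * exp(-rT) * N(d2)
N(d1) = 0.32192839; N(d2) = 0.26712549
C = 0.8800 * 1.00000000 * 0.32192839 - 0.9900 * 0.96899096 * 0.26712549 = 0.0270

Answer: Price = 0.0270


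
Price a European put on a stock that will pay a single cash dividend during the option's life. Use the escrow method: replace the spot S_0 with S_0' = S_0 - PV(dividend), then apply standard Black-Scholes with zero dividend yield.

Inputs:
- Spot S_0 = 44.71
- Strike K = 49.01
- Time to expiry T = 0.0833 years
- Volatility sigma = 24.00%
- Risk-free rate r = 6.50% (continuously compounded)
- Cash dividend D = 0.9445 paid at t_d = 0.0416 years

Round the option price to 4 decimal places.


PV(D) = D * exp(-r * t_d) = 0.9445 * 0.99729965 = 0.94194952
S_0' = S_0 - PV(D) = 44.7100 - 0.94194952 = 43.76805048
d1 = (ln(S_0'/K) + (r + sigma^2/2)*T) / (sigma*sqrt(T)) = -1.52027550
d2 = d1 - sigma*sqrt(T) = -1.58954368
exp(-rT) = 0.99460013
N(-d1) = 0.93577913; N(-d2) = 0.94403115
P = K * exp(-rT) * N(-d2) - S_0' * N(-d1) = 49.0100 * 0.99460013 * 0.94403115 - 43.76805048 * 0.93577913 = 5.0599

Answer: Price = 5.0599


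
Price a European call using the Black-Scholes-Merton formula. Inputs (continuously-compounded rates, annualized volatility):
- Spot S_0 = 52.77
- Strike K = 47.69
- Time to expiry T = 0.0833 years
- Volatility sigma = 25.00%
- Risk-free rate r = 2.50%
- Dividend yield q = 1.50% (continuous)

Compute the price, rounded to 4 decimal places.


d1 = (ln(S/K) + (r - q + 0.5*sigma^2) * T) / (sigma * sqrt(T)) = 1.45046338
d2 = d1 - sigma * sqrt(T) = 1.37830903
exp(-rT) = 0.99791967; exp(-qT) = 0.99875128
C = S_0 * exp(-qT) * N(d1) - K * exp(-rT) * N(d2)
N(d1) = 0.92653533; N(d2) = 0.91594605
C = 52.7700 * 0.99875128 * 0.92653533 - 47.6900 * 0.99791967 * 0.91594605 = 5.2416

Answer: Price = 5.2416


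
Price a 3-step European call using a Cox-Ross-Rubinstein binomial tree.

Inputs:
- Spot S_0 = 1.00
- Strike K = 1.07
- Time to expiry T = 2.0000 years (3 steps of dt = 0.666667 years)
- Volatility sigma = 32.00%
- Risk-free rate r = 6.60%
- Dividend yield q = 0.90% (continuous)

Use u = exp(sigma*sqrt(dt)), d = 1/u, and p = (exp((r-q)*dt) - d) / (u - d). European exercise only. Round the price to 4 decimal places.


Answer: Price = V(0,0) = 0.2053

Derivation:
dt = T/N = 0.666667
u = exp(sigma*sqrt(dt)) = 1.298590; d = 1/u = 0.770066
p = (exp((r-q)*dt) - d) / (u - d) = 0.508331
Discount per step: exp(-r*dt) = 0.956954
Stock lattice S(k, i) with i counting down-moves:
  k=0: S(0,0) = 1.0000
  k=1: S(1,0) = 1.2986; S(1,1) = 0.7701
  k=2: S(2,0) = 1.6863; S(2,1) = 1.0000; S(2,2) = 0.5930
  k=3: S(3,0) = 2.1899; S(3,1) = 1.2986; S(3,2) = 0.7701; S(3,3) = 0.4567
Terminal payoffs V(N, i) = max(S_T - K, 0):
  V(3,0) = 1.119858; V(3,1) = 0.228590; V(3,2) = 0.000000; V(3,3) = 0.000000
Backward induction: V(k, i) = exp(-r*dt) * [p * V(k+1, i) + (1-p) * V(k+1, i+1)].
  V(2,0) = exp(-r*dt) * [p*1.119858 + (1-p)*0.228590] = 0.652307
  V(2,1) = exp(-r*dt) * [p*0.228590 + (1-p)*0.000000] = 0.111197
  V(2,2) = exp(-r*dt) * [p*0.000000 + (1-p)*0.000000] = 0.000000
  V(1,0) = exp(-r*dt) * [p*0.652307 + (1-p)*0.111197] = 0.369633
  V(1,1) = exp(-r*dt) * [p*0.111197 + (1-p)*0.000000] = 0.054092
  V(0,0) = exp(-r*dt) * [p*0.369633 + (1-p)*0.054092] = 0.205259


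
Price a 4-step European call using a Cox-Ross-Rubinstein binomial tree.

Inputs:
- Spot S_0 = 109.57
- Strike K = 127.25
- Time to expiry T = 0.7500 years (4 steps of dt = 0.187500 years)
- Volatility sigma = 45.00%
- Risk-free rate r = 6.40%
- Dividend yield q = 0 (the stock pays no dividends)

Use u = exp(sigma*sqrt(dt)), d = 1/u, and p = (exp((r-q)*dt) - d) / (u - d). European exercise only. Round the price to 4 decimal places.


dt = T/N = 0.187500
u = exp(sigma*sqrt(dt)) = 1.215136; d = 1/u = 0.822953
p = (exp((r-q)*dt) - d) / (u - d) = 0.482222
Discount per step: exp(-r*dt) = 0.988072
Stock lattice S(k, i) with i counting down-moves:
  k=0: S(0,0) = 109.5700
  k=1: S(1,0) = 133.1424; S(1,1) = 90.1710
  k=2: S(2,0) = 161.7861; S(2,1) = 109.5700; S(2,2) = 74.2065
  k=3: S(3,0) = 196.5920; S(3,1) = 133.1424; S(3,2) = 90.1710; S(3,3) = 61.0685
  k=4: S(4,0) = 238.8860; S(4,1) = 161.7861; S(4,2) = 109.5700; S(4,3) = 74.2065; S(4,4) = 50.2565
Terminal payoffs V(N, i) = max(S_T - K, 0):
  V(4,0) = 111.636006; V(4,1) = 34.536093; V(4,2) = 0.000000; V(4,3) = 0.000000; V(4,4) = 0.000000
Backward induction: V(k, i) = exp(-r*dt) * [p * V(k+1, i) + (1-p) * V(k+1, i+1)].
  V(3,0) = exp(-r*dt) * [p*111.636006 + (1-p)*34.536093] = 70.859923
  V(3,1) = exp(-r*dt) * [p*34.536093 + (1-p)*0.000000] = 16.455408
  V(3,2) = exp(-r*dt) * [p*0.000000 + (1-p)*0.000000] = 0.000000
  V(3,3) = exp(-r*dt) * [p*0.000000 + (1-p)*0.000000] = 0.000000
  V(2,0) = exp(-r*dt) * [p*70.859923 + (1-p)*16.455408] = 42.181236
  V(2,1) = exp(-r*dt) * [p*16.455408 + (1-p)*0.000000] = 7.840506
  V(2,2) = exp(-r*dt) * [p*0.000000 + (1-p)*0.000000] = 0.000000
  V(1,0) = exp(-r*dt) * [p*42.181236 + (1-p)*7.840506] = 24.109306
  V(1,1) = exp(-r*dt) * [p*7.840506 + (1-p)*0.000000] = 3.735765
  V(0,0) = exp(-r*dt) * [p*24.109306 + (1-p)*3.735765] = 13.398582

Answer: Price = V(0,0) = 13.3986


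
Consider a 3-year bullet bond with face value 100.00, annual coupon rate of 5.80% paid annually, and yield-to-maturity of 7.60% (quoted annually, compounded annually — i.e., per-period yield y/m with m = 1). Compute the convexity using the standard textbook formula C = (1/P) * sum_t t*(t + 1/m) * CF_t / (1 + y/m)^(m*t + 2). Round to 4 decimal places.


Coupon per period c = face * coupon_rate / m = 5.800000
Periods per year m = 1; per-period yield y/m = 0.076000
Number of cashflows N = 3
Cashflows (t years, CF_t, discount factor 1/(1+y/m)^(m*t), PV):
  t = 1.0000: CF_t = 5.800000, DF = 0.929368, PV = 5.390335
  t = 2.0000: CF_t = 5.800000, DF = 0.863725, PV = 5.009605
  t = 3.0000: CF_t = 105.800000, DF = 0.802718, PV = 84.927600
Price P = sum_t PV_t = 95.327540
Convexity numerator sum_t t*(t + 1/m) * CF_t / (1+y/m)^(m*t + 2):
  t = 1.0000: term = 9.311533
  t = 2.0000: term = 25.961523
  t = 3.0000: term = 880.249034
Convexity = (1/P) * sum = 915.522089 / 95.327540 = 9.603962

Answer: Convexity = 9.6040


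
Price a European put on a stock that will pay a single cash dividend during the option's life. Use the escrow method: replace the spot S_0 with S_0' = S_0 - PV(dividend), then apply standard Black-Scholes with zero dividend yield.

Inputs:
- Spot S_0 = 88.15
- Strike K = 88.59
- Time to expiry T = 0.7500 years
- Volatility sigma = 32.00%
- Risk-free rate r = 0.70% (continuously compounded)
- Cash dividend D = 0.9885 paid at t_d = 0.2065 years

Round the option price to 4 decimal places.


Answer: Price = 10.1480

Derivation:
PV(D) = D * exp(-r * t_d) = 0.9885 * 0.99855554 = 0.98707216
S_0' = S_0 - PV(D) = 88.1500 - 0.98707216 = 87.16292784
d1 = (ln(S_0'/K) + (r + sigma^2/2)*T) / (sigma*sqrt(T)) = 0.09890774
d2 = d1 - sigma*sqrt(T) = -0.17822039
exp(-rT) = 0.99476376
N(-d1) = 0.46060576; N(-d2) = 0.57072505
P = K * exp(-rT) * N(-d2) - S_0' * N(-d1) = 88.5900 * 0.99476376 * 0.57072505 - 87.16292784 * 0.46060576 = 10.1480


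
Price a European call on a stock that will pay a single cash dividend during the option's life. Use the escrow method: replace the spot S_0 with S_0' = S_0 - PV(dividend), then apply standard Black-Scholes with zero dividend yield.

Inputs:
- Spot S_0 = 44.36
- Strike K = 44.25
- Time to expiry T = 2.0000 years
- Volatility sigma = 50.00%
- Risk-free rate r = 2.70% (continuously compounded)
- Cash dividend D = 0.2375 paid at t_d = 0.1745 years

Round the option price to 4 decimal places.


PV(D) = D * exp(-r * t_d) = 0.2375 * 0.99529958 = 0.23638365
S_0' = S_0 - PV(D) = 44.3600 - 0.23638365 = 44.12361635
d1 = (ln(S_0'/K) + (r + sigma^2/2)*T) / (sigma*sqrt(T)) = 0.42587597
d2 = d1 - sigma*sqrt(T) = -0.28123081
exp(-rT) = 0.94743211
N(d1) = 0.66490089; N(d2) = 0.38926669
C = S_0' * N(d1) - K * exp(-rT) * N(d2) = 44.12361635 * 0.66490089 - 44.2500 * 0.94743211 * 0.38926669 = 13.0183

Answer: Price = 13.0183


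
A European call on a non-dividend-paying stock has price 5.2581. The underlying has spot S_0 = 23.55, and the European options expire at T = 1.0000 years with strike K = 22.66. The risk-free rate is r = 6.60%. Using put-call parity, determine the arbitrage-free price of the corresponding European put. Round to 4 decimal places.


Put-call parity: C - P = S_0 * exp(-qT) - K * exp(-rT).
S_0 * exp(-qT) = 23.5500 * 1.00000000 = 23.55000000
K * exp(-rT) = 22.6600 * 0.93613086 = 21.21272538
P = C - S*exp(-qT) + K*exp(-rT)
P = 5.2581 - 23.55000000 + 21.21272538 = 2.9208

Answer: Put price = 2.9208
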